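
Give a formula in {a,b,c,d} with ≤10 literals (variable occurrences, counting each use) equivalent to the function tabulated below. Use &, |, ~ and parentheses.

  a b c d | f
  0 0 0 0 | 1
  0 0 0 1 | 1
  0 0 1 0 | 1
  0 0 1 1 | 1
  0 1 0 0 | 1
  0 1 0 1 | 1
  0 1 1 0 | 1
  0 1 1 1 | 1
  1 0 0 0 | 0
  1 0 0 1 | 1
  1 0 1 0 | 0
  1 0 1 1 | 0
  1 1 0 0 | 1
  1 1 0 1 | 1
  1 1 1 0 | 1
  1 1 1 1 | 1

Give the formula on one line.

  ~a = 1111111100000000
  (~a | b) = 1111111100001111
  ~c = 1100110011001100
  ~b = 1111000011110000
  (~b & d) = 0101000001010000
  (~c & (~b & d)) = 0100000001000000
  (c & b) = 0000001100000011
  ((c & b) | a) = 0000001111111111
  (~c & ((c & b) | a)) = 0000000011001100
  ((~c & (~b & d)) & (~c & ((c & b) | a))) = 0000000001000000
  ((~a | b) | ((~c & (~b & d)) & (~c & ((c & b) | a)))) = 1111111101001111

((~a | b) | ((~c & (~b & d)) & (~c & ((c & b) | a))))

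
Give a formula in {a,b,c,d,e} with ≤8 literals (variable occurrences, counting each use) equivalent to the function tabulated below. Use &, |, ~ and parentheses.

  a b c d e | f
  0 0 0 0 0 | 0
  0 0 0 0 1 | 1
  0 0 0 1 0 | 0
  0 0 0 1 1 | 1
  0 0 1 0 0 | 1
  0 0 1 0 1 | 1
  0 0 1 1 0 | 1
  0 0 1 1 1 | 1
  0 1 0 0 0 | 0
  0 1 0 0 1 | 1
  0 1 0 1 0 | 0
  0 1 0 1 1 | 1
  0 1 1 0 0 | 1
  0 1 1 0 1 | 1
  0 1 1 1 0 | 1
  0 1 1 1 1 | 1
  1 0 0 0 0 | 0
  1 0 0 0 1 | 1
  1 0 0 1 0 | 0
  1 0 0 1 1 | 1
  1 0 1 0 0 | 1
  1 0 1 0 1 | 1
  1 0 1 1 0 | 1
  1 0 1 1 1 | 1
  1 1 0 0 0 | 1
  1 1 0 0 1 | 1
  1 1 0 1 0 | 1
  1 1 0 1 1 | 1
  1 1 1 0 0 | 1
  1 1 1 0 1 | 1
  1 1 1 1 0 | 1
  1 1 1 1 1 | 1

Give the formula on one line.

((c | e) | (b & (e | a)))

  (c | e) = 01011111010111110101111101011111
  (e | a) = 01010101010101011111111111111111
  (b & (e | a)) = 00000000010101010000000011111111
  ((c | e) | (b & (e | a))) = 01011111010111110101111111111111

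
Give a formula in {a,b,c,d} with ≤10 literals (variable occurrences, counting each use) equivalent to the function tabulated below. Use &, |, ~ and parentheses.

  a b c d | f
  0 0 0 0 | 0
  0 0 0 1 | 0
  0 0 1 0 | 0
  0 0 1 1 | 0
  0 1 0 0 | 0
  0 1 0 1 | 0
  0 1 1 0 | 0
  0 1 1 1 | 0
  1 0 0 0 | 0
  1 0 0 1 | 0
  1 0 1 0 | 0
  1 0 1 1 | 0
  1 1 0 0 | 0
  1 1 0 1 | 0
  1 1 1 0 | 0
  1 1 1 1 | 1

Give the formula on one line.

  ~b = 1111000011110000
  (~b & c) = 0011000000110000
  ((~b & c) | b) = 0011111100111111
  (a & ((~b & c) | b)) = 0000000000111111
  (d & a) = 0000000001010101
  ((a & ((~b & c) | b)) & (d & a)) = 0000000000010101
  (c & ((a & ((~b & c) | b)) & (d & a))) = 0000000000010001
  ((c & ((a & ((~b & c) | b)) & (d & a))) & b) = 0000000000000001

((c & ((a & ((~b & c) | b)) & (d & a))) & b)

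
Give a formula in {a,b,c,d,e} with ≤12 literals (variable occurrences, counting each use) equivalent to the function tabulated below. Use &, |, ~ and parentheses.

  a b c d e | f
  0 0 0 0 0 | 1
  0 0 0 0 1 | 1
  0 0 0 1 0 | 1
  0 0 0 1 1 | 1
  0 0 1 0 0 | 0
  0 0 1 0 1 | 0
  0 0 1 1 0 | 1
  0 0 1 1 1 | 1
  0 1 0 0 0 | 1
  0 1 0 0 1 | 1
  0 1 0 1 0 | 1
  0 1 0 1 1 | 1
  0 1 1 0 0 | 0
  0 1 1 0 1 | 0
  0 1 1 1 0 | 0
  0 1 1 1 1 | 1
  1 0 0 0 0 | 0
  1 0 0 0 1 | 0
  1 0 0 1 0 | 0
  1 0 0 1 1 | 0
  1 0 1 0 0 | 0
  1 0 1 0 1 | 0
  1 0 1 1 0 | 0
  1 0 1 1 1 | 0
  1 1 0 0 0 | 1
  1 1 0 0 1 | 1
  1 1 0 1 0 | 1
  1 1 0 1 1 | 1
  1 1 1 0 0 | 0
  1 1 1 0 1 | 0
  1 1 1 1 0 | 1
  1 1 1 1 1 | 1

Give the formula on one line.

(((a | (~b | (b & e))) | ~c) & ((b | ~a) & (d | ~c)))

  ~b = 11111111000000001111111100000000
  (b & e) = 00000000010101010000000001010101
  (~b | (b & e)) = 11111111010101011111111101010101
  (a | (~b | (b & e))) = 11111111010101011111111111111111
  ~c = 11110000111100001111000011110000
  ((a | (~b | (b & e))) | ~c) = 11111111111101011111111111111111
  ~a = 11111111111111110000000000000000
  (b | ~a) = 11111111111111110000000011111111
  (d | ~c) = 11110011111100111111001111110011
  ((b | ~a) & (d | ~c)) = 11110011111100110000000011110011
  (((a | (~b | (b & e))) | ~c) & ((b | ~a) & (d | ~c))) = 11110011111100010000000011110011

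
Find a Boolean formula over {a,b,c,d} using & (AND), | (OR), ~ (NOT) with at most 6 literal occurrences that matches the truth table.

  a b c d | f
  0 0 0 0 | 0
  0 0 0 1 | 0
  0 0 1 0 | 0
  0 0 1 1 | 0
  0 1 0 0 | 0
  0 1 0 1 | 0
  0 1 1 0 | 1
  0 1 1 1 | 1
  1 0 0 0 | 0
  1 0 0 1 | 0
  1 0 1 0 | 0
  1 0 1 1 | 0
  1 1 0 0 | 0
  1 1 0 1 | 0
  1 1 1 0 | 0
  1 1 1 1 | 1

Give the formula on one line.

((b & c) & (d | ~a))

  (b & c) = 0000001100000011
  ~a = 1111111100000000
  (d | ~a) = 1111111101010101
  ((b & c) & (d | ~a)) = 0000001100000001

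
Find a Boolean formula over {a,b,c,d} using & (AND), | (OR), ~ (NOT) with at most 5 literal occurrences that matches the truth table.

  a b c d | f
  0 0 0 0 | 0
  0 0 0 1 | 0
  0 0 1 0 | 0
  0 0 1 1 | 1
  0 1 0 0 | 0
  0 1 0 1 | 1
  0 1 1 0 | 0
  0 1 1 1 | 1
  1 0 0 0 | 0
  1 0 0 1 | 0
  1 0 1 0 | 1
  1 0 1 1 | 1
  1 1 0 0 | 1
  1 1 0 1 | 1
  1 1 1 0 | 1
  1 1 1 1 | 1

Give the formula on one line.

((d | a) & (b | c))

  (d | a) = 0101010111111111
  (b | c) = 0011111100111111
  ((d | a) & (b | c)) = 0001010100111111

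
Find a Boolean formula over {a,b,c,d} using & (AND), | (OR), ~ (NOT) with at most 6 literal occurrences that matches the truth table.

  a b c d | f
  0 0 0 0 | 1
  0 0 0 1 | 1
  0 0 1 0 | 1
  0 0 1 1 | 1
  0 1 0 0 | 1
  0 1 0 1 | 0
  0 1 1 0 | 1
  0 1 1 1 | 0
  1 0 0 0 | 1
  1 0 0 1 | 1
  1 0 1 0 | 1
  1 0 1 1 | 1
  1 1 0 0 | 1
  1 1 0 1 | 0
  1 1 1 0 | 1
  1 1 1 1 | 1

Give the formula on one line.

((~d | ~b) | ((a & c) & b))

  ~d = 1010101010101010
  ~b = 1111000011110000
  (~d | ~b) = 1111101011111010
  (a & c) = 0000000000110011
  ((a & c) & b) = 0000000000000011
  ((~d | ~b) | ((a & c) & b)) = 1111101011111011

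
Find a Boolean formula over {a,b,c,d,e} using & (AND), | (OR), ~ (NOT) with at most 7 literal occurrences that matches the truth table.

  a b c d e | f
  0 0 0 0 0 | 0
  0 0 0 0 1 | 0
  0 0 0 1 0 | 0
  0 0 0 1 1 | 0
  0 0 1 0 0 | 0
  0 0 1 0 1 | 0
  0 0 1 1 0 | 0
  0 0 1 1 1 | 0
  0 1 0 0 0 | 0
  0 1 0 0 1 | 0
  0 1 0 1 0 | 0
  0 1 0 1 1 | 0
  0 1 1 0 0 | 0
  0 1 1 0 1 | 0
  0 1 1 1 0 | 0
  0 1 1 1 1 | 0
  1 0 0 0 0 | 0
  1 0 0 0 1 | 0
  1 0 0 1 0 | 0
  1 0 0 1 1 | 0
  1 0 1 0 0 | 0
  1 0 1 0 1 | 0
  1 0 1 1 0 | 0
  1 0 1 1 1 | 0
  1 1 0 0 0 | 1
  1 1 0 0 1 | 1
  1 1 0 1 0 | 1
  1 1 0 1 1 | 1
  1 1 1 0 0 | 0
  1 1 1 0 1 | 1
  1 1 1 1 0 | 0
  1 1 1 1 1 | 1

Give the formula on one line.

(((e | ~c) & ((a | (d | e)) & b)) & a)

  ~c = 11110000111100001111000011110000
  (e | ~c) = 11110101111101011111010111110101
  (d | e) = 01110111011101110111011101110111
  (a | (d | e)) = 01110111011101111111111111111111
  ((a | (d | e)) & b) = 00000000011101110000000011111111
  ((e | ~c) & ((a | (d | e)) & b)) = 00000000011101010000000011110101
  (((e | ~c) & ((a | (d | e)) & b)) & a) = 00000000000000000000000011110101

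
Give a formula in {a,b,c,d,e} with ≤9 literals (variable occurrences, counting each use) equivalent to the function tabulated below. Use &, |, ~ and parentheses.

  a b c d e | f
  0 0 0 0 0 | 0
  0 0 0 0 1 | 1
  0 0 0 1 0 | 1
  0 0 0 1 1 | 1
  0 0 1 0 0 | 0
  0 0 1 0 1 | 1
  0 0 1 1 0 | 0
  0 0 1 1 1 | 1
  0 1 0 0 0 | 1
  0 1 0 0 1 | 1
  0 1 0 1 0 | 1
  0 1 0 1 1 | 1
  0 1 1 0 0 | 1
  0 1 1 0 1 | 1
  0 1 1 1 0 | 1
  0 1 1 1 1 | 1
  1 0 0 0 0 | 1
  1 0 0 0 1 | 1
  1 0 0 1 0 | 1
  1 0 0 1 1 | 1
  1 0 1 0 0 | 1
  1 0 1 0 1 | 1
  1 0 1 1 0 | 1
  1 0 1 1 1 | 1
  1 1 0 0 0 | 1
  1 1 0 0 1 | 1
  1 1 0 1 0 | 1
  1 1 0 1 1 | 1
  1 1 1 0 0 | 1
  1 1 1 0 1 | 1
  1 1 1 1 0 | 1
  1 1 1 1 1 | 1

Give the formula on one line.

(((b | a) | (~a & (~c & d))) | e)

  (b | a) = 00000000111111111111111111111111
  ~a = 11111111111111110000000000000000
  ~c = 11110000111100001111000011110000
  (~c & d) = 00110000001100000011000000110000
  (~a & (~c & d)) = 00110000001100000000000000000000
  ((b | a) | (~a & (~c & d))) = 00110000111111111111111111111111
  (((b | a) | (~a & (~c & d))) | e) = 01110101111111111111111111111111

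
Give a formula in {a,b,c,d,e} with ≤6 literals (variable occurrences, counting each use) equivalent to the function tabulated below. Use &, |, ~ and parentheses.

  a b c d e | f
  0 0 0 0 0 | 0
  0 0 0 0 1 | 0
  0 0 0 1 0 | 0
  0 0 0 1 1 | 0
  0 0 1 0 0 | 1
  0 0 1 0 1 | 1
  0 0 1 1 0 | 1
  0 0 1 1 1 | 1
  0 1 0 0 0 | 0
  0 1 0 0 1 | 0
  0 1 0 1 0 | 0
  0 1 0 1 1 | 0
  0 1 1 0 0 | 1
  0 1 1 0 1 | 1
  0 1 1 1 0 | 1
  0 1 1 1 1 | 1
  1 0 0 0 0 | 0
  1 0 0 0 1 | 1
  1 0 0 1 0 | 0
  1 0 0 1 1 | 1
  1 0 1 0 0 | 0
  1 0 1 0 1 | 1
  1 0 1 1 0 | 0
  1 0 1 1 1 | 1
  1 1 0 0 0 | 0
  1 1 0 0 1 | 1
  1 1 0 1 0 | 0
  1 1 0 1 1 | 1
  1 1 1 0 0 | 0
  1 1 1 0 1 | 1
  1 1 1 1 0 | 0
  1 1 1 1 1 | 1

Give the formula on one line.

((e & a) | (~a & c))

  (e & a) = 00000000000000000101010101010101
  ~a = 11111111111111110000000000000000
  (~a & c) = 00001111000011110000000000000000
  ((e & a) | (~a & c)) = 00001111000011110101010101010101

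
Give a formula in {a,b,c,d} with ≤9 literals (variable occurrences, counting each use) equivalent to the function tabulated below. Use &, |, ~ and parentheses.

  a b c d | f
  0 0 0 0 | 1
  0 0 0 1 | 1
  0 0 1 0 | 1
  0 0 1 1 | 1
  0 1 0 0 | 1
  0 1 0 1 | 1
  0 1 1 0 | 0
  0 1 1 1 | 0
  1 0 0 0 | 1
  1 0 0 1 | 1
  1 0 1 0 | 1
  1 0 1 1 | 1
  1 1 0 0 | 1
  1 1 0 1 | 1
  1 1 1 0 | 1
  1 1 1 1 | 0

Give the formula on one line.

((~b | (a & (~c | ~d))) | ((d & ~c) | (~c & b)))

  ~b = 1111000011110000
  ~c = 1100110011001100
  ~d = 1010101010101010
  (~c | ~d) = 1110111011101110
  (a & (~c | ~d)) = 0000000011101110
  (~b | (a & (~c | ~d))) = 1111000011111110
  (d & ~c) = 0100010001000100
  (~c & b) = 0000110000001100
  ((d & ~c) | (~c & b)) = 0100110001001100
  ((~b | (a & (~c | ~d))) | ((d & ~c) | (~c & b))) = 1111110011111110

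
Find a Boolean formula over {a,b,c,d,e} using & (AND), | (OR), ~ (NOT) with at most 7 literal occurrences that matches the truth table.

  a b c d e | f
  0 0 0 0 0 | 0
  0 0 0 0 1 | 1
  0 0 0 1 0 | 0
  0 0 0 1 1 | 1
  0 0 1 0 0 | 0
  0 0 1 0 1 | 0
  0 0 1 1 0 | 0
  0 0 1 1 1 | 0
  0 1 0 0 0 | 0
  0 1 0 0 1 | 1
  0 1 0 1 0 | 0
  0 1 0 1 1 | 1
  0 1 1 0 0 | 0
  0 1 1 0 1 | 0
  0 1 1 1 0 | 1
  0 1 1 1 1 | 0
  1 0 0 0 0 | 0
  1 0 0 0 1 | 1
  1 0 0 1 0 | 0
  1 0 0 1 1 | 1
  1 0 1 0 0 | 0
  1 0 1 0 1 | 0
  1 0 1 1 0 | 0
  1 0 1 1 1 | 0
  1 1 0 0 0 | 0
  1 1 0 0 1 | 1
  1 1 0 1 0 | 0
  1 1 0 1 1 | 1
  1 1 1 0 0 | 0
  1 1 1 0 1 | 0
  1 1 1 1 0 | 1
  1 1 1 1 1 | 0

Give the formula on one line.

  ~c = 11110000111100001111000011110000
  (~c & e) = 01010000010100000101000001010000
  ~d = 11001100110011001100110011001100
  ~e = 10101010101010101010101010101010
  (~e & c) = 00001010000010100000101000001010
  (~d | (~e & c)) = 11001110110011101100111011001110
  (d & b) = 00000000001100110000000000110011
  ((~d | (~e & c)) & (d & b)) = 00000000000000100000000000000010
  ((~c & e) | ((~d | (~e & c)) & (d & b))) = 01010000010100100101000001010010

((~c & e) | ((~d | (~e & c)) & (d & b)))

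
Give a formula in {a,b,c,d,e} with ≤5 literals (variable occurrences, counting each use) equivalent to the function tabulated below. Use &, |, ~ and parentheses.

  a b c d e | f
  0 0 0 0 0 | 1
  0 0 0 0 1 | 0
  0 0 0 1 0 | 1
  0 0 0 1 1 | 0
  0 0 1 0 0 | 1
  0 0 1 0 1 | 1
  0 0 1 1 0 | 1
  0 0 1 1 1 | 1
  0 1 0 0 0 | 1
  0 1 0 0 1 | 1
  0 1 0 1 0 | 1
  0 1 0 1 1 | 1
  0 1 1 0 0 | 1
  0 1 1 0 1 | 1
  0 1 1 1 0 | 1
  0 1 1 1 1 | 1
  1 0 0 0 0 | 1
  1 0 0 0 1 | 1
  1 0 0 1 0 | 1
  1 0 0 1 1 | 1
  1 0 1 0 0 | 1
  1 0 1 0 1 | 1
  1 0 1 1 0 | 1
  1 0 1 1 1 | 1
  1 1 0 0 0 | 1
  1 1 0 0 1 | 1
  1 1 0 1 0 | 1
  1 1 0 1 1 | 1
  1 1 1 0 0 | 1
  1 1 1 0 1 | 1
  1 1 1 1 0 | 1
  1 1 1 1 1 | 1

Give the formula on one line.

  (a | b) = 00000000111111111111111111111111
  ~e = 10101010101010101010101010101010
  (c | ~e) = 10101111101011111010111110101111
  ((a | b) | (c | ~e)) = 10101111111111111111111111111111

((a | b) | (c | ~e))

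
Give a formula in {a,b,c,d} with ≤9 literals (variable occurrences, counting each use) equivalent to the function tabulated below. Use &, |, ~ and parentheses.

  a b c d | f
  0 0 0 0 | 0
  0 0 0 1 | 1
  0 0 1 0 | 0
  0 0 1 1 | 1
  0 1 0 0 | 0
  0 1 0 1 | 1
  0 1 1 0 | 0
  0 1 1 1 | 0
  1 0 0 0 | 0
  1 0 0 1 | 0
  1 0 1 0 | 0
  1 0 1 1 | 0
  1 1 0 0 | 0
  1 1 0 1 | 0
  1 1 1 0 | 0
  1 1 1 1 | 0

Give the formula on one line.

  ~b = 1111000011110000
  ~c = 1100110011001100
  (~c & d) = 0100010001000100
  ((~c & d) | a) = 0100010011111111
  ~a = 1111111100000000
  (~a | c) = 1111111100110011
  (((~c & d) | a) & (~a | c)) = 0100010000110011
  (~b | (((~c & d) | a) & (~a | c))) = 1111010011110011
  (~a & d) = 0101010100000000
  ((~b | (((~c & d) | a) & (~a | c))) & (~a & d)) = 0101010000000000

((~b | (((~c & d) | a) & (~a | c))) & (~a & d))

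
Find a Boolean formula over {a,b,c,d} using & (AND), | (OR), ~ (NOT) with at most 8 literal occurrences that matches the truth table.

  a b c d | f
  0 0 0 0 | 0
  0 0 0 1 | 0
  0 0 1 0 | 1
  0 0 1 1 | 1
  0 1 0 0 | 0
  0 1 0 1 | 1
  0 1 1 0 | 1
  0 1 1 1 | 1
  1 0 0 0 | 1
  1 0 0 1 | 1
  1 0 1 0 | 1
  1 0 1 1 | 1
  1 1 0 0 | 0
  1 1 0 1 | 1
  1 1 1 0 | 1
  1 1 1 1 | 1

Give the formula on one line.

  ~b = 1111000011110000
  ~d = 1010101010101010
  (~b | ~d) = 1111101011111010
  ~c = 1100110011001100
  ((~b | ~d) & ~c) = 1100100011001000
  (~b & a) = 0000000011110000
  (((~b | ~d) & ~c) & (~b & a)) = 0000000011000000
  (c | (((~b | ~d) & ~c) & (~b & a))) = 0011001111110011
  (b & d) = 0000010100000101
  ((c | (((~b | ~d) & ~c) & (~b & a))) | (b & d)) = 0011011111110111

((c | (((~b | ~d) & ~c) & (~b & a))) | (b & d))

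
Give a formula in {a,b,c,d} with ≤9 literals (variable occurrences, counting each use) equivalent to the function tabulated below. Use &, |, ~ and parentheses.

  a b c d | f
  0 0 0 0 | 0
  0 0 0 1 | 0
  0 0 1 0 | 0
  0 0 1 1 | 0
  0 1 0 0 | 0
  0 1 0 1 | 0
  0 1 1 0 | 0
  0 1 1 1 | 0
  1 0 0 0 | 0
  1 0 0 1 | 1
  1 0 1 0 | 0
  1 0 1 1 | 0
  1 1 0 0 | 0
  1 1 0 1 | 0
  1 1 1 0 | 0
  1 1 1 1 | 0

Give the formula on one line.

(~b & (a & ((~c & (d & a)) | b)))

  ~b = 1111000011110000
  ~c = 1100110011001100
  (d & a) = 0000000001010101
  (~c & (d & a)) = 0000000001000100
  ((~c & (d & a)) | b) = 0000111101001111
  (a & ((~c & (d & a)) | b)) = 0000000001001111
  (~b & (a & ((~c & (d & a)) | b))) = 0000000001000000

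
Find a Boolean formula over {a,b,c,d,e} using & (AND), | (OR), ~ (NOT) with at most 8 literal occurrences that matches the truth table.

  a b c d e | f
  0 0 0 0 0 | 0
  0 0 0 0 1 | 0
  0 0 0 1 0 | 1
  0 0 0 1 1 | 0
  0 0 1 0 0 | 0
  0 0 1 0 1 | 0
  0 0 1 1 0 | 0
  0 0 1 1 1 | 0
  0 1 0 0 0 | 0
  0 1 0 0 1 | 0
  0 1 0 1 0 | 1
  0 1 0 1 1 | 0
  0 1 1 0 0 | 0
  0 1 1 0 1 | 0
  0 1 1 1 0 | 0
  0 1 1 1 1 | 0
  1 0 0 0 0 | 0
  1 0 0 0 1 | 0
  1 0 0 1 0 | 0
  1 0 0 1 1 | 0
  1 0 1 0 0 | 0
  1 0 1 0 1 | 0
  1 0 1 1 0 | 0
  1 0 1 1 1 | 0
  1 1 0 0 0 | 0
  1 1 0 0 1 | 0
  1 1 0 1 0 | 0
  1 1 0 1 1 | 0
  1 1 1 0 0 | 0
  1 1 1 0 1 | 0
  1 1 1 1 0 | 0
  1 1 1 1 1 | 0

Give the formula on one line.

((d & ~a) & ((a | (~a & ~d)) | (~c & ~e)))

  ~a = 11111111111111110000000000000000
  (d & ~a) = 00110011001100110000000000000000
  ~d = 11001100110011001100110011001100
  (~a & ~d) = 11001100110011000000000000000000
  (a | (~a & ~d)) = 11001100110011001111111111111111
  ~c = 11110000111100001111000011110000
  ~e = 10101010101010101010101010101010
  (~c & ~e) = 10100000101000001010000010100000
  ((a | (~a & ~d)) | (~c & ~e)) = 11101100111011001111111111111111
  ((d & ~a) & ((a | (~a & ~d)) | (~c & ~e))) = 00100000001000000000000000000000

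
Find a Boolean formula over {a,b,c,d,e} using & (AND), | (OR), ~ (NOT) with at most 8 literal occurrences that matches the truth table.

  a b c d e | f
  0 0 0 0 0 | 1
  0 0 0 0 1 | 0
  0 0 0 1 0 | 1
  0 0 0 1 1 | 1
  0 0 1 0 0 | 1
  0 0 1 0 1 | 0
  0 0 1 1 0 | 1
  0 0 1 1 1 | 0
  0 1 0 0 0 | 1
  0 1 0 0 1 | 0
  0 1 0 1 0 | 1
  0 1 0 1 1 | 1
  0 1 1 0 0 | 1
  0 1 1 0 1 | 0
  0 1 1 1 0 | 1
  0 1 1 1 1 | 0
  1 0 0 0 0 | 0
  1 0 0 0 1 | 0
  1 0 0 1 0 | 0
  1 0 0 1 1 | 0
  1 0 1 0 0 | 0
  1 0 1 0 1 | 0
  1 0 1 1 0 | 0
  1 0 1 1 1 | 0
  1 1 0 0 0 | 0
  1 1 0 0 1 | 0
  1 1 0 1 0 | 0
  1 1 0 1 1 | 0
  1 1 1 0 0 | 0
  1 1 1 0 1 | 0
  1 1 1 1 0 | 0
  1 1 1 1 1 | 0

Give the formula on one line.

  ~e = 10101010101010101010101010101010
  ~c = 11110000111100001111000011110000
  ~b = 11111111000000001111111100000000
  (a & ~b) = 00000000000000001111111100000000
  (~c | (a & ~b)) = 11110000111100001111111111110000
  (d & (~c | (a & ~b))) = 00110000001100000011001100110000
  (~e | (d & (~c | (a & ~b)))) = 10111010101110101011101110111010
  ~a = 11111111111111110000000000000000
  ((~e | (d & (~c | (a & ~b)))) & ~a) = 10111010101110100000000000000000

((~e | (d & (~c | (a & ~b)))) & ~a)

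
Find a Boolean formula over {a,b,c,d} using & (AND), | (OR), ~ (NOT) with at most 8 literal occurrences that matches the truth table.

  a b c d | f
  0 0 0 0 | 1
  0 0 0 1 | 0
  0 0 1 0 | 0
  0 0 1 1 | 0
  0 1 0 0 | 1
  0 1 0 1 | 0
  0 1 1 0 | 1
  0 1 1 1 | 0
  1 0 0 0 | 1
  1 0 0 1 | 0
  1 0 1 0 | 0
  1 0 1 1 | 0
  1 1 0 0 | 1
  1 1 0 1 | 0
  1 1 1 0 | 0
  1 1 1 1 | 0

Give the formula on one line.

  ~c = 1100110011001100
  (d | ~c) = 1101110111011101
  (b | a) = 0000111111111111
  ((b | a) & c) = 0000001100110011
  ~a = 1111111100000000
  (((b | a) & c) & ~a) = 0000001100000000
  ((d | ~c) | (((b | a) & c) & ~a)) = 1101111111011101
  ~d = 1010101010101010
  (((d | ~c) | (((b | a) & c) & ~a)) & ~d) = 1000101010001000

(((d | ~c) | (((b | a) & c) & ~a)) & ~d)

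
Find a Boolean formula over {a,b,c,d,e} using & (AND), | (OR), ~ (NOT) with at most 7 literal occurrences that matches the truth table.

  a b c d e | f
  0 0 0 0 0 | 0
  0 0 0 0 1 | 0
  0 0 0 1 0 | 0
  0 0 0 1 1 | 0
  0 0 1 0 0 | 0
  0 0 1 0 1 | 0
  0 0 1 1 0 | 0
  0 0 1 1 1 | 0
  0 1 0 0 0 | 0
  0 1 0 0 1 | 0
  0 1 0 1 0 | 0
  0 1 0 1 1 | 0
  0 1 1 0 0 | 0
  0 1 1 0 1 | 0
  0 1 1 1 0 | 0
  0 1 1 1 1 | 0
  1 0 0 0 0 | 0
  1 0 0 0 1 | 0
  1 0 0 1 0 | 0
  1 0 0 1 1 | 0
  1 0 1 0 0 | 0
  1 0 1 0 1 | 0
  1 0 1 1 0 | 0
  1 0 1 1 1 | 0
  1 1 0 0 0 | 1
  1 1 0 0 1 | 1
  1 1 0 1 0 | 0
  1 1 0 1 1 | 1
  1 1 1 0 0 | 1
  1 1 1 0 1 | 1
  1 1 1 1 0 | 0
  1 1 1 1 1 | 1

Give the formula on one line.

(b & (a & ((~d & ~e) | e)))

  ~d = 11001100110011001100110011001100
  ~e = 10101010101010101010101010101010
  (~d & ~e) = 10001000100010001000100010001000
  ((~d & ~e) | e) = 11011101110111011101110111011101
  (a & ((~d & ~e) | e)) = 00000000000000001101110111011101
  (b & (a & ((~d & ~e) | e))) = 00000000000000000000000011011101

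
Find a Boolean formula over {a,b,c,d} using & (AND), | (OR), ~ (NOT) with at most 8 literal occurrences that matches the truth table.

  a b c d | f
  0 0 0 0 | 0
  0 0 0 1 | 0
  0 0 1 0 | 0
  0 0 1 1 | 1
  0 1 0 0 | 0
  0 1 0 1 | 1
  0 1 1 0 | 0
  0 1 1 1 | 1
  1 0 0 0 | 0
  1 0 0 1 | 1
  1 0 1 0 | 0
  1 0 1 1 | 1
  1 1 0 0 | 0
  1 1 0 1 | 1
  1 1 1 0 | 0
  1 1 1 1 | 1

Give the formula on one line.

(((c | ~d) | (a | b)) & d)

  ~d = 1010101010101010
  (c | ~d) = 1011101110111011
  (a | b) = 0000111111111111
  ((c | ~d) | (a | b)) = 1011111111111111
  (((c | ~d) | (a | b)) & d) = 0001010101010101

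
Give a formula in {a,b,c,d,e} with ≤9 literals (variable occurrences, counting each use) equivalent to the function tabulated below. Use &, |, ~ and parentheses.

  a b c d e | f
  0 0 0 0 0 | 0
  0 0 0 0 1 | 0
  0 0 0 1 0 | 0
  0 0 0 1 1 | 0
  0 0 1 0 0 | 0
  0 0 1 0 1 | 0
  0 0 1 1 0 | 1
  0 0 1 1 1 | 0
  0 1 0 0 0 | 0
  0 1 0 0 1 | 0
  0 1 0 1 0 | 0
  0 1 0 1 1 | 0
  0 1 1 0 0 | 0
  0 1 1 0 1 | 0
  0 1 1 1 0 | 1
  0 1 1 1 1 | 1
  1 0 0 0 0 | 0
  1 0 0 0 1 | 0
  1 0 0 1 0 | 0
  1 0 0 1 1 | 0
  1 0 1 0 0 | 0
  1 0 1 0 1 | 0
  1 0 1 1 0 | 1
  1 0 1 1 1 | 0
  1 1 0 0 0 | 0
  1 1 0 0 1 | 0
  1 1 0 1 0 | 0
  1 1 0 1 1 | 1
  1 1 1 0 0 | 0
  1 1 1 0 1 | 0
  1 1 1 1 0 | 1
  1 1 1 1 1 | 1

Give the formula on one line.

((e | c) & ((~e | b) & (d & (c | a))))

  (e | c) = 01011111010111110101111101011111
  ~e = 10101010101010101010101010101010
  (~e | b) = 10101010111111111010101011111111
  (c | a) = 00001111000011111111111111111111
  (d & (c | a)) = 00000011000000110011001100110011
  ((~e | b) & (d & (c | a))) = 00000010000000110010001000110011
  ((e | c) & ((~e | b) & (d & (c | a)))) = 00000010000000110000001000010011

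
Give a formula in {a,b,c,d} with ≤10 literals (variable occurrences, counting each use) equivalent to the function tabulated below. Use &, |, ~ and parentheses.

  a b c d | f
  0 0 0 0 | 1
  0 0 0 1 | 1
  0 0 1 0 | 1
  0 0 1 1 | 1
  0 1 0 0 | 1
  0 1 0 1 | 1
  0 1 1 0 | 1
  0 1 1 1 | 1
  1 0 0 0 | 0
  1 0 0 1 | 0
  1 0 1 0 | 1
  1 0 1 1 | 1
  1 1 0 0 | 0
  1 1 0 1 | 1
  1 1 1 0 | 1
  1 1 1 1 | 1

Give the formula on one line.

(((c & ~d) | (b & d)) | (~a | (c & d)))

  ~d = 1010101010101010
  (c & ~d) = 0010001000100010
  (b & d) = 0000010100000101
  ((c & ~d) | (b & d)) = 0010011100100111
  ~a = 1111111100000000
  (c & d) = 0001000100010001
  (~a | (c & d)) = 1111111100010001
  (((c & ~d) | (b & d)) | (~a | (c & d))) = 1111111100110111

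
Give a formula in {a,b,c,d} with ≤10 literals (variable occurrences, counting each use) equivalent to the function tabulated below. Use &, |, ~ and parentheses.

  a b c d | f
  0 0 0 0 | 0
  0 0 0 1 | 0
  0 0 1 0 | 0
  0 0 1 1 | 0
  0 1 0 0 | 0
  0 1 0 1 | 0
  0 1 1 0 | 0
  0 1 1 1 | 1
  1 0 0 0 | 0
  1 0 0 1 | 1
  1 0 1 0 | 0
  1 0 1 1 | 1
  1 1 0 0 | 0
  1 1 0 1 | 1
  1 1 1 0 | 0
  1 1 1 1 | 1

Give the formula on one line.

(d & (((d | ~c) & a) | ((c & b) & ~a)))

  ~c = 1100110011001100
  (d | ~c) = 1101110111011101
  ((d | ~c) & a) = 0000000011011101
  (c & b) = 0000001100000011
  ~a = 1111111100000000
  ((c & b) & ~a) = 0000001100000000
  (((d | ~c) & a) | ((c & b) & ~a)) = 0000001111011101
  (d & (((d | ~c) & a) | ((c & b) & ~a))) = 0000000101010101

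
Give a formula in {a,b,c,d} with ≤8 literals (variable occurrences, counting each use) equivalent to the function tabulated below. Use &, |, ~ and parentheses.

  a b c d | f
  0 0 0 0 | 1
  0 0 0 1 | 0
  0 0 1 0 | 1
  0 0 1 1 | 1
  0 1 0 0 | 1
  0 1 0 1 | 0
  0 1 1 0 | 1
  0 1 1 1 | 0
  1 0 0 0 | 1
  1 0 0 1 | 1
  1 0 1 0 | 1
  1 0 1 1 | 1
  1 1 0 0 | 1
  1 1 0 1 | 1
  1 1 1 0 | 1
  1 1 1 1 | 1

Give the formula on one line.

(((((b | d) & ((~c & d) | ~b)) & c) | ~d) | a)

  (b | d) = 0101111101011111
  ~c = 1100110011001100
  (~c & d) = 0100010001000100
  ~b = 1111000011110000
  ((~c & d) | ~b) = 1111010011110100
  ((b | d) & ((~c & d) | ~b)) = 0101010001010100
  (((b | d) & ((~c & d) | ~b)) & c) = 0001000000010000
  ~d = 1010101010101010
  ((((b | d) & ((~c & d) | ~b)) & c) | ~d) = 1011101010111010
  (((((b | d) & ((~c & d) | ~b)) & c) | ~d) | a) = 1011101011111111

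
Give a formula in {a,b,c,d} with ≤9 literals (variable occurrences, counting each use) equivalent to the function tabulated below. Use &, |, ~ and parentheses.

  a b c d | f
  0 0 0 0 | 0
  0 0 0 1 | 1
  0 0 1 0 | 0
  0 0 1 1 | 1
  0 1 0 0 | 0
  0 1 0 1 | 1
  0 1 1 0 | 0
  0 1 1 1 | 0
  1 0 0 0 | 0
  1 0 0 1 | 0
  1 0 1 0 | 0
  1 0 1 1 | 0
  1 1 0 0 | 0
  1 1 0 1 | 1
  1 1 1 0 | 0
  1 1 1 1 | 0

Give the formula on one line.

((~b & (d & ~a)) | (b & (d & ~c)))

  ~b = 1111000011110000
  ~a = 1111111100000000
  (d & ~a) = 0101010100000000
  (~b & (d & ~a)) = 0101000000000000
  ~c = 1100110011001100
  (d & ~c) = 0100010001000100
  (b & (d & ~c)) = 0000010000000100
  ((~b & (d & ~a)) | (b & (d & ~c))) = 0101010000000100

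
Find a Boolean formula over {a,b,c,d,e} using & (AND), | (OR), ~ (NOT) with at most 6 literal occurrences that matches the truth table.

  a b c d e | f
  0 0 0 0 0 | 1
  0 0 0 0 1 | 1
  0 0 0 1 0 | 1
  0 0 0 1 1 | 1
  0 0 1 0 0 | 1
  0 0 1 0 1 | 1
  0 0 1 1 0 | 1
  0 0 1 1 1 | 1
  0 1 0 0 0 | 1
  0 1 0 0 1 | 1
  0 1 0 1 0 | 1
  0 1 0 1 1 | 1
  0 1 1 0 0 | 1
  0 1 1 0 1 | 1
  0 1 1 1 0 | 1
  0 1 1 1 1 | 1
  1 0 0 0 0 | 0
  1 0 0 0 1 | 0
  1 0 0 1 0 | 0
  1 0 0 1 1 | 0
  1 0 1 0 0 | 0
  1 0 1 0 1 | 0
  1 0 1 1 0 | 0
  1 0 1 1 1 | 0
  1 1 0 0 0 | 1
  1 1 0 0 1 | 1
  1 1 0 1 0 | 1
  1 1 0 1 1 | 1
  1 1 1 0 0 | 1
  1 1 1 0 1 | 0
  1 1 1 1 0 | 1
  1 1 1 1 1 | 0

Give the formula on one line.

  ~a = 11111111111111110000000000000000
  (c | b) = 00001111111111110000111111111111
  ~e = 10101010101010101010101010101010
  (b & ~e) = 00000000101010100000000010101010
  ~c = 11110000111100001111000011110000
  ((b & ~e) | ~c) = 11110000111110101111000011111010
  ((c | b) & ((b & ~e) | ~c)) = 00000000111110100000000011111010
  (~a | ((c | b) & ((b & ~e) | ~c))) = 11111111111111110000000011111010

(~a | ((c | b) & ((b & ~e) | ~c)))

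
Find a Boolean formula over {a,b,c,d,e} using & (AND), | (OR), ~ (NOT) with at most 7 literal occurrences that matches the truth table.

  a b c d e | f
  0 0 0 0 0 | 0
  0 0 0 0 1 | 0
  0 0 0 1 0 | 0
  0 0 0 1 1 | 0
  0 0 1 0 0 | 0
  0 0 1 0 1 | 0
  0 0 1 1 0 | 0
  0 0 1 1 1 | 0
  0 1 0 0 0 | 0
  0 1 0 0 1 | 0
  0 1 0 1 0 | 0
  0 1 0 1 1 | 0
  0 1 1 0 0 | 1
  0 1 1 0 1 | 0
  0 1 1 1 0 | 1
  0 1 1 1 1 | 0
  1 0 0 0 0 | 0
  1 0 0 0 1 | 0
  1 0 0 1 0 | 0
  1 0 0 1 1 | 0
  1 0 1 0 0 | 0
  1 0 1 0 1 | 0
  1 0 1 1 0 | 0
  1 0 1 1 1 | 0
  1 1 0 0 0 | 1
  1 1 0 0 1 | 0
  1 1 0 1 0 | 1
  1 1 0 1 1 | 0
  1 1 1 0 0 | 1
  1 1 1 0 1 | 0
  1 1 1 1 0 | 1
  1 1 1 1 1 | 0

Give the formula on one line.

(((~e & (a | b)) & b) & ((a | c) & b))

  ~e = 10101010101010101010101010101010
  (a | b) = 00000000111111111111111111111111
  (~e & (a | b)) = 00000000101010101010101010101010
  ((~e & (a | b)) & b) = 00000000101010100000000010101010
  (a | c) = 00001111000011111111111111111111
  ((a | c) & b) = 00000000000011110000000011111111
  (((~e & (a | b)) & b) & ((a | c) & b)) = 00000000000010100000000010101010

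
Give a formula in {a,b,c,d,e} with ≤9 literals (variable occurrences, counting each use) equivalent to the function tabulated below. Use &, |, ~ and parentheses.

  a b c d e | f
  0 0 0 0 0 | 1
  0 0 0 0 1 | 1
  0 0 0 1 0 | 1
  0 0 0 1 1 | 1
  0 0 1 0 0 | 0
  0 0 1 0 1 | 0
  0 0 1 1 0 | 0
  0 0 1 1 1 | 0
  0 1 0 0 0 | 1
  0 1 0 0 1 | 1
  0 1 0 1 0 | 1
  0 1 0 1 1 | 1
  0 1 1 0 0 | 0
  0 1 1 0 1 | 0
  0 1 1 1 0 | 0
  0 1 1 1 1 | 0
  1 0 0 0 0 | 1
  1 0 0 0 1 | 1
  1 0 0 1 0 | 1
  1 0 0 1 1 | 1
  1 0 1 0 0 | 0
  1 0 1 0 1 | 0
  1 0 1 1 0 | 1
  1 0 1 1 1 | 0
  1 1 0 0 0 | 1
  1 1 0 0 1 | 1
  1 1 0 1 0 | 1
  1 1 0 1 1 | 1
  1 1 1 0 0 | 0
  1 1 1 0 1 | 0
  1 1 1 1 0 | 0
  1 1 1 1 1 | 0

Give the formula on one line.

(((~e & (~c | a)) & (~e & (~b & d))) | ~c)

  ~e = 10101010101010101010101010101010
  ~c = 11110000111100001111000011110000
  (~c | a) = 11110000111100001111111111111111
  (~e & (~c | a)) = 10100000101000001010101010101010
  ~b = 11111111000000001111111100000000
  (~b & d) = 00110011000000000011001100000000
  (~e & (~b & d)) = 00100010000000000010001000000000
  ((~e & (~c | a)) & (~e & (~b & d))) = 00100000000000000010001000000000
  (((~e & (~c | a)) & (~e & (~b & d))) | ~c) = 11110000111100001111001011110000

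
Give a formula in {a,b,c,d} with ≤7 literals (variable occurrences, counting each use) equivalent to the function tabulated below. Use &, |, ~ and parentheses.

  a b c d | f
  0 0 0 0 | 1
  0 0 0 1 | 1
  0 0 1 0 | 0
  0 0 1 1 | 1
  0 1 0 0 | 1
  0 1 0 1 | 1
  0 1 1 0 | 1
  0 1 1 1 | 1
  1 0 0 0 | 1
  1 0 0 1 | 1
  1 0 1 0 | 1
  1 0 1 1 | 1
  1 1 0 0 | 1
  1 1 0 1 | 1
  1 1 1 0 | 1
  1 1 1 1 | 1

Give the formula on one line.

  ~b = 1111000011110000
  (~b & a) = 0000000011110000
  ~c = 1100110011001100
  (~c | d) = 1101110111011101
  ((~b & a) | (~c | d)) = 1101110111111101
  (~c | b) = 1100111111001111
  (((~b & a) | (~c | d)) | (~c | b)) = 1101111111111111

(((~b & a) | (~c | d)) | (~c | b))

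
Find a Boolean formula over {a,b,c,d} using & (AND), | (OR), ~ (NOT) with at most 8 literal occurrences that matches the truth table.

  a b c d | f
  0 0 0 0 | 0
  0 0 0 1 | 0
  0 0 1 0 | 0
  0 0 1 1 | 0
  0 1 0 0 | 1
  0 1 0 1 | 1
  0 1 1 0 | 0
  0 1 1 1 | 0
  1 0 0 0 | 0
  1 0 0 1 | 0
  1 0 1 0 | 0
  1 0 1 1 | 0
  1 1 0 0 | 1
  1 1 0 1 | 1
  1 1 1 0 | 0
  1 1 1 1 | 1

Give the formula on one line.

  ~c = 1100110011001100
  (d & a) = 0000000001010101
  ((d & a) & b) = 0000000000000101
  (~c | ((d & a) & b)) = 1100110011001101
  ((~c | ((d & a) & b)) & b) = 0000110000001101

((~c | ((d & a) & b)) & b)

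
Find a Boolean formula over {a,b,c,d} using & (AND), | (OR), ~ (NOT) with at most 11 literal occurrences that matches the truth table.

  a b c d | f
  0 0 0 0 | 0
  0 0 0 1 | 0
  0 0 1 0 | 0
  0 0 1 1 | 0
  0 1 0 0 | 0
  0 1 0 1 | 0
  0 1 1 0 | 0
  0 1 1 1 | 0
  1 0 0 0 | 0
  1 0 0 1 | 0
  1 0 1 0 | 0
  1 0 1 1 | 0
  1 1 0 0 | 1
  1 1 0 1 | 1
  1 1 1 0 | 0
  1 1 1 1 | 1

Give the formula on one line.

  ~c = 1100110011001100
  ~a = 1111111100000000
  ~b = 1111000011110000
  (~a & ~b) = 1111000000000000
  (~c | (~a & ~b)) = 1111110011001100
  (b & (~c | (~a & ~b))) = 0000110000001100
  ((b & (~c | (~a & ~b))) & a) = 0000000000001100
  (a | ~b) = 1111000011111111
  (b & (a | ~b)) = 0000000000001111
  (d & (b & (a | ~b))) = 0000000000000101
  (((b & (~c | (~a & ~b))) & a) | (d & (b & (a | ~b)))) = 0000000000001101

(((b & (~c | (~a & ~b))) & a) | (d & (b & (a | ~b))))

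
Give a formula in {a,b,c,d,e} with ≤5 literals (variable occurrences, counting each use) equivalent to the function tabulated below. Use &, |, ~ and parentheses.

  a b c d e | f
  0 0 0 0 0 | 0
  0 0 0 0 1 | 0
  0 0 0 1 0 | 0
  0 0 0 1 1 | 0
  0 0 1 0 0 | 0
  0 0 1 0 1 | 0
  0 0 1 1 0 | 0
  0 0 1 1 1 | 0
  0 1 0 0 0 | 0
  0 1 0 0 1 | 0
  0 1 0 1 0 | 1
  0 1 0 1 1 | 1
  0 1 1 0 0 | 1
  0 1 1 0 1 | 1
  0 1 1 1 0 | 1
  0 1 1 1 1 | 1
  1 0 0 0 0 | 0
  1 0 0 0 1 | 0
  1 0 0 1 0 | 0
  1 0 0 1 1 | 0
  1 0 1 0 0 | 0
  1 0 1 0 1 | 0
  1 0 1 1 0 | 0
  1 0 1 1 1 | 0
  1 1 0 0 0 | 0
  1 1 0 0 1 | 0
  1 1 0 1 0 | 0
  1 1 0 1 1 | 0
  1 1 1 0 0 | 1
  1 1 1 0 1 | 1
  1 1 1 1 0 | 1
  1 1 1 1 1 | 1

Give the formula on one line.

  ~b = 11111111000000001111111100000000
  (~b | c) = 11111111000011111111111100001111
  ~a = 11111111111111110000000000000000
  (~a & d) = 00110011001100110000000000000000
  ((~b | c) | (~a & d)) = 11111111001111111111111100001111
  (((~b | c) | (~a & d)) & b) = 00000000001111110000000000001111

(((~b | c) | (~a & d)) & b)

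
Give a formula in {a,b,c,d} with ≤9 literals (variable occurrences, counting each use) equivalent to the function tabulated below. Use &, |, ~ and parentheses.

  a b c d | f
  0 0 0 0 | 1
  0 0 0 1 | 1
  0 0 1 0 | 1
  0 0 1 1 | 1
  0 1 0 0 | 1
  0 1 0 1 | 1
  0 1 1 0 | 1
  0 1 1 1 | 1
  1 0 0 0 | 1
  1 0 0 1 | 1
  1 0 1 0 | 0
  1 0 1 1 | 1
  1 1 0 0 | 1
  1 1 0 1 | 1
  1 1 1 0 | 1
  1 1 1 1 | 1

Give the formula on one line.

((b | (~b & ((~c | d) & ~a))) | ((d & c) | (~c | ~a)))

  ~b = 1111000011110000
  ~c = 1100110011001100
  (~c | d) = 1101110111011101
  ~a = 1111111100000000
  ((~c | d) & ~a) = 1101110100000000
  (~b & ((~c | d) & ~a)) = 1101000000000000
  (b | (~b & ((~c | d) & ~a))) = 1101111100001111
  (d & c) = 0001000100010001
  (~c | ~a) = 1111111111001100
  ((d & c) | (~c | ~a)) = 1111111111011101
  ((b | (~b & ((~c | d) & ~a))) | ((d & c) | (~c | ~a))) = 1111111111011111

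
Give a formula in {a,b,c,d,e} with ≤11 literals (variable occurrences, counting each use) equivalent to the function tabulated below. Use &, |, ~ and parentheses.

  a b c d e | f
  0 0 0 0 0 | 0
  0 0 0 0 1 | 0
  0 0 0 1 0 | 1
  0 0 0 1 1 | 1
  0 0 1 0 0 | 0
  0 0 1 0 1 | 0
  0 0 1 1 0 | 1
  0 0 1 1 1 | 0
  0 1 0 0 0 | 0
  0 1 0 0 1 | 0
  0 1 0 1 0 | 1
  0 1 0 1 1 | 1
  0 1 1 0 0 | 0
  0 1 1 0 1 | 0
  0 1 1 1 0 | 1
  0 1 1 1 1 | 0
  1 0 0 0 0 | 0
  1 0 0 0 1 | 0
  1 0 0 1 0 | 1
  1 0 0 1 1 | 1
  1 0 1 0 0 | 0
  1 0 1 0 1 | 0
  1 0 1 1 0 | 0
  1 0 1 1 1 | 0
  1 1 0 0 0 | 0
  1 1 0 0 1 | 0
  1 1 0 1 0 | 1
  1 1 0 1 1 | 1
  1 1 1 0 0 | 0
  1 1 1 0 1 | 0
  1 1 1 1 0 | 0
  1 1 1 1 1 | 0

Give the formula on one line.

  ~e = 10101010101010101010101010101010
  ~a = 11111111111111110000000000000000
  (d | ~a) = 11111111111111110011001100110011
  (~e & (d | ~a)) = 10101010101010100010001000100010
  (~a | e) = 11111111111111110101010101010101
  ((~a | e) & c) = 00001111000011110000010100000101
  ((~e & (d | ~a)) & ((~a | e) & c)) = 00001010000010100000000000000000
  ~c = 11110000111100001111000011110000
  (((~e & (d | ~a)) & ((~a | e) & c)) | ~c) = 11111010111110101111000011110000
  ((((~e & (d | ~a)) & ((~a | e) & c)) | ~c) & d) = 00110010001100100011000000110000

((((~e & (d | ~a)) & ((~a | e) & c)) | ~c) & d)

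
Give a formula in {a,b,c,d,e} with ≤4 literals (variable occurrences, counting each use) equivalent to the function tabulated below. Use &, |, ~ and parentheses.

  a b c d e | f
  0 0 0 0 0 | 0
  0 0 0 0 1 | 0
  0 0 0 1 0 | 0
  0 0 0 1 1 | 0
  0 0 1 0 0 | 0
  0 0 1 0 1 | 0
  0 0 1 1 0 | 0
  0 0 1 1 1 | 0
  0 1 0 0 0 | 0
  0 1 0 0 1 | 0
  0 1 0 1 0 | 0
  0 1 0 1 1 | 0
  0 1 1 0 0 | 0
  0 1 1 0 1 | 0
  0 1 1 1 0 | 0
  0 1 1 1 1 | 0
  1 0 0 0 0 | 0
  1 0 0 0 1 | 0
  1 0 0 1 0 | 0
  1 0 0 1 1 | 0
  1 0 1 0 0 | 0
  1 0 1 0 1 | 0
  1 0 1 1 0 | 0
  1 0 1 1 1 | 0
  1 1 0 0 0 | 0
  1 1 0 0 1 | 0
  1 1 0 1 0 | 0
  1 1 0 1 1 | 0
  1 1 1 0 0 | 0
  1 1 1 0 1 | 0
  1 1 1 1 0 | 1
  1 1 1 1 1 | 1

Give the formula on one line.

((b & d) & (a & c))

  (b & d) = 00000000001100110000000000110011
  (a & c) = 00000000000000000000111100001111
  ((b & d) & (a & c)) = 00000000000000000000000000000011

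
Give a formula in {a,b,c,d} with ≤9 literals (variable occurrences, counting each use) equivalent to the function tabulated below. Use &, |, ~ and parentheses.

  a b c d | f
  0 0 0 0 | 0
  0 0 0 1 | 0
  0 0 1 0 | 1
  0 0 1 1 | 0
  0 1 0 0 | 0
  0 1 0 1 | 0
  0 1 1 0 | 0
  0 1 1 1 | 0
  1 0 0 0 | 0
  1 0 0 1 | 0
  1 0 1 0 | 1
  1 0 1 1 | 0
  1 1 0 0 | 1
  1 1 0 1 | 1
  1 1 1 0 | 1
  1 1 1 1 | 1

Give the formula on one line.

  ~d = 1010101010101010
  ~b = 1111000011110000
  (~d & ~b) = 1010000010100000
  ~c = 1100110011001100
  ((~d & ~b) | ~c) = 1110110011101100
  (((~d & ~b) | ~c) & c) = 0010000000100000
  (a & b) = 0000000000001111
  ((((~d & ~b) | ~c) & c) | (a & b)) = 0010000000101111

((((~d & ~b) | ~c) & c) | (a & b))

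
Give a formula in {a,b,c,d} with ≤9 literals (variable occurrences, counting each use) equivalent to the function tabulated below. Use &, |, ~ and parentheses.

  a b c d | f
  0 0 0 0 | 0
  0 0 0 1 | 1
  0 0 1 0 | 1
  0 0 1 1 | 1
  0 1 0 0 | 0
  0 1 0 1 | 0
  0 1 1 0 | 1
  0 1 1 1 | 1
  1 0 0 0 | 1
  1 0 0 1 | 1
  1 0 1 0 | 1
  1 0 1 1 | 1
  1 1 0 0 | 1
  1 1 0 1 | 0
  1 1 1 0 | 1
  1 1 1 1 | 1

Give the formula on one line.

((~d & (c | a)) | (((b & (~b | c)) | ~b) & (b | d)))

  ~d = 1010101010101010
  (c | a) = 0011001111111111
  (~d & (c | a)) = 0010001010101010
  ~b = 1111000011110000
  (~b | c) = 1111001111110011
  (b & (~b | c)) = 0000001100000011
  ((b & (~b | c)) | ~b) = 1111001111110011
  (b | d) = 0101111101011111
  (((b & (~b | c)) | ~b) & (b | d)) = 0101001101010011
  ((~d & (c | a)) | (((b & (~b | c)) | ~b) & (b | d))) = 0111001111111011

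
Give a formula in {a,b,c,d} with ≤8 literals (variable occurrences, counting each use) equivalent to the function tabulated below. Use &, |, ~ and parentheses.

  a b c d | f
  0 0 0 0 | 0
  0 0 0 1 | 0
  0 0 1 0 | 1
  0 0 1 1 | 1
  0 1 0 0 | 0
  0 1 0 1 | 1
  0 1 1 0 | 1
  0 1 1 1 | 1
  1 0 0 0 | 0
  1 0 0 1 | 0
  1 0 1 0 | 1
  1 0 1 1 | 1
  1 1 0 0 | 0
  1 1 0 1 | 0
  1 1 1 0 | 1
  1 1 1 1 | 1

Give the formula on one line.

  (b & d) = 0000010100000101
  ~a = 1111111100000000
  (~a & d) = 0101010100000000
  ((b & d) & (~a & d)) = 0000010100000000
  (((b & d) & (~a & d)) | c) = 0011011100110011

(((b & d) & (~a & d)) | c)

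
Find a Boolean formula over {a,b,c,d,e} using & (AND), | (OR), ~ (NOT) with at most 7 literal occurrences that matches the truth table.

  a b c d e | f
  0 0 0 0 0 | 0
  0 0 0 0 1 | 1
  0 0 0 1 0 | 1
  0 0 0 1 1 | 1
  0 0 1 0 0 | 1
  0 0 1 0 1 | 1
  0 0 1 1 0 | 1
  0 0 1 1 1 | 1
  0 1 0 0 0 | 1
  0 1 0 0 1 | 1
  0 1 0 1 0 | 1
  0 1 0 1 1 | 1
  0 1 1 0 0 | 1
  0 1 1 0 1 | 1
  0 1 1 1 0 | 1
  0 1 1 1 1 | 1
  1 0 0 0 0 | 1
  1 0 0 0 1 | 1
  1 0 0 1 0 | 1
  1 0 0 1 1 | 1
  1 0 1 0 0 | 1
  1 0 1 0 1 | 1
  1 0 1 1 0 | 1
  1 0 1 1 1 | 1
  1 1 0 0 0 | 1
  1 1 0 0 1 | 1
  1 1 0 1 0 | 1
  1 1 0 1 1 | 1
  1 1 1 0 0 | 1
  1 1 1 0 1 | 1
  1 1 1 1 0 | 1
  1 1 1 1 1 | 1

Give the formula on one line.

(((e & ~a) | b) | (c | (e | (d | a))))

  ~a = 11111111111111110000000000000000
  (e & ~a) = 01010101010101010000000000000000
  ((e & ~a) | b) = 01010101111111110000000011111111
  (d | a) = 00110011001100111111111111111111
  (e | (d | a)) = 01110111011101111111111111111111
  (c | (e | (d | a))) = 01111111011111111111111111111111
  (((e & ~a) | b) | (c | (e | (d | a)))) = 01111111111111111111111111111111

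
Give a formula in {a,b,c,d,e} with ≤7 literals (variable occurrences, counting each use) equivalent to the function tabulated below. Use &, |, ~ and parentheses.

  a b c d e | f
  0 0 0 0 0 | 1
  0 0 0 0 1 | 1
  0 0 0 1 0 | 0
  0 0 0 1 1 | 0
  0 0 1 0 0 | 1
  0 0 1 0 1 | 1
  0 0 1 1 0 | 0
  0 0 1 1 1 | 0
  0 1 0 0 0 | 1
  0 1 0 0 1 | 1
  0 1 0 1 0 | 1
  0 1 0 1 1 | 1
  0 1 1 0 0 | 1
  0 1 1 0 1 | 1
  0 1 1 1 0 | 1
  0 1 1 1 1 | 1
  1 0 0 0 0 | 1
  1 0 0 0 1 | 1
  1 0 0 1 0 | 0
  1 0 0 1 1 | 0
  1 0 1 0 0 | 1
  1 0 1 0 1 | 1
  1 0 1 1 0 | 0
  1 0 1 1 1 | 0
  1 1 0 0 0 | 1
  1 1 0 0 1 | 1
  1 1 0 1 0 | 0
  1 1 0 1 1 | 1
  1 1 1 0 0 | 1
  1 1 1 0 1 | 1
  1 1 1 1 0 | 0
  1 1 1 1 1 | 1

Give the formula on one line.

  ~a = 11111111111111110000000000000000
  ~b = 11111111000000001111111100000000
  ~d = 11001100110011001100110011001100
  (~b & ~d) = 11001100000000001100110000000000
  ((~b & ~d) | e) = 11011101010101011101110101010101
  (a & ((~b & ~d) | e)) = 00000000000000001101110101010101
  (~a | (a & ((~b & ~d) | e))) = 11111111111111111101110101010101
  ((~a | (a & ((~b & ~d) | e))) & b) = 00000000111111110000000001010101
  (((~a | (a & ((~b & ~d) | e))) & b) | ~d) = 11001100111111111100110011011101

(((~a | (a & ((~b & ~d) | e))) & b) | ~d)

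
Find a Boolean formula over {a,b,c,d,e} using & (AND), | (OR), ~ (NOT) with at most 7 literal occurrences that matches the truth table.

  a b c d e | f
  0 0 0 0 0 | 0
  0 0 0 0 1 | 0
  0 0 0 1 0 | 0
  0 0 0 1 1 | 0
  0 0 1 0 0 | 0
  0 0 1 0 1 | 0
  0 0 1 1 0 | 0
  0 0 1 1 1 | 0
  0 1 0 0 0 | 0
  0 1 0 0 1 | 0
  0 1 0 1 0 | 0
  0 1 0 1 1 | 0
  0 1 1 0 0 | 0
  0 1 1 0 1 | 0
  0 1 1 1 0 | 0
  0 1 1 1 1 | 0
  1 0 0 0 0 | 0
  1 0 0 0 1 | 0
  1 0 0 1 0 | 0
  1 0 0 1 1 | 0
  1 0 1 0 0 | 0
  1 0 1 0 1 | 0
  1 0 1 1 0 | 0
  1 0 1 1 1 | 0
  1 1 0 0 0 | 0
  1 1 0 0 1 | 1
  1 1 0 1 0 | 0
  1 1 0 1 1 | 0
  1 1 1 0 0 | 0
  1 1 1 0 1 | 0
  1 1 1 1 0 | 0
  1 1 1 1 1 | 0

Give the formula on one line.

(((e & b) & ~c) & ((d | a) & (~b | ~d)))

  (e & b) = 00000000010101010000000001010101
  ~c = 11110000111100001111000011110000
  ((e & b) & ~c) = 00000000010100000000000001010000
  (d | a) = 00110011001100111111111111111111
  ~b = 11111111000000001111111100000000
  ~d = 11001100110011001100110011001100
  (~b | ~d) = 11111111110011001111111111001100
  ((d | a) & (~b | ~d)) = 00110011000000001111111111001100
  (((e & b) & ~c) & ((d | a) & (~b | ~d))) = 00000000000000000000000001000000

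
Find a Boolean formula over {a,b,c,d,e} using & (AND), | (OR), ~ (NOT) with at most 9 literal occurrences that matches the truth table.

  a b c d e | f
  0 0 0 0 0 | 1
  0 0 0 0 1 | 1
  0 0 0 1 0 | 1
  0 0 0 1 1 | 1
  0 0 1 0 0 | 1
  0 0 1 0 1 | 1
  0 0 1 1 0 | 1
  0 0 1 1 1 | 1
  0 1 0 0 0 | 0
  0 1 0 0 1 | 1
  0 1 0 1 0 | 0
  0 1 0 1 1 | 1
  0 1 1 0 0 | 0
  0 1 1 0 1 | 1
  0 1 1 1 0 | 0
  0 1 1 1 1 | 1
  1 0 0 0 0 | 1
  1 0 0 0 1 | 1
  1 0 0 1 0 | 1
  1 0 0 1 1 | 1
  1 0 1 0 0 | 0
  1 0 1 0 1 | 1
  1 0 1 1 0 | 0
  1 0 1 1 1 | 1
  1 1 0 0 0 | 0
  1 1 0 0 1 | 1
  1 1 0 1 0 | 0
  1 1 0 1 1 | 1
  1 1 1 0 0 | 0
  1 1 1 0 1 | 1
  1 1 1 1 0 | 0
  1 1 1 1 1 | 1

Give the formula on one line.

  ~b = 11111111000000001111111100000000
  ~c = 11110000111100001111000011110000
  (~b & ~c) = 11110000000000001111000000000000
  ((~b & ~c) | e) = 11110101010101011111010101010101
  ~a = 11111111111111110000000000000000
  (c & ~a) = 00001111000011110000000000000000
  ((c & ~a) & ~b) = 00001111000000000000000000000000
  (((~b & ~c) | e) | ((c & ~a) & ~b)) = 11111111010101011111010101010101

(((~b & ~c) | e) | ((c & ~a) & ~b))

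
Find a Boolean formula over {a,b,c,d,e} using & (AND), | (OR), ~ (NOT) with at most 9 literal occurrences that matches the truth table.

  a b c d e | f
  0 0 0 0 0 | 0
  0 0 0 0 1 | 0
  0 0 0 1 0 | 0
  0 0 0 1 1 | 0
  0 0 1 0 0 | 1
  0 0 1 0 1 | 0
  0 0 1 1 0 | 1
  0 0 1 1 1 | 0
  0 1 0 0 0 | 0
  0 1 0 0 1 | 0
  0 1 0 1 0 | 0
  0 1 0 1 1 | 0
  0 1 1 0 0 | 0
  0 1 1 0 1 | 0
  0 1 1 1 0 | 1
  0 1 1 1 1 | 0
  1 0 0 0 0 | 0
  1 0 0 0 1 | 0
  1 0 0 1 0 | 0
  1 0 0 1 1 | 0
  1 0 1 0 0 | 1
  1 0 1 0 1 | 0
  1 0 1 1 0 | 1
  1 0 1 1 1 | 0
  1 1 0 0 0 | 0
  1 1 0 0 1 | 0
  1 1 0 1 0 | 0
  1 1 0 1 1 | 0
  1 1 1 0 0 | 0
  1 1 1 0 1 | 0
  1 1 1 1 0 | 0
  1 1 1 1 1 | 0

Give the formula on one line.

  ~a = 11111111111111110000000000000000
  ~b = 11111111000000001111111100000000
  (~a | ~b) = 11111111111111111111111100000000
  ~c = 11110000111100001111000011110000
  ((~a | ~b) | ~c) = 11111111111111111111111111110000
  (c & ((~a | ~b) | ~c)) = 00001111000011110000111100000000
  (~b | a) = 11111111000000001111111111111111
  (d | (~b | a)) = 11111111001100111111111111111111
  ((c & ((~a | ~b) | ~c)) & (d | (~b | a))) = 00001111000000110000111100000000
  ~e = 10101010101010101010101010101010
  (~e & c) = 00001010000010100000101000001010
  (((c & ((~a | ~b) | ~c)) & (d | (~b | a))) & (~e & c)) = 00001010000000100000101000000000

(((c & ((~a | ~b) | ~c)) & (d | (~b | a))) & (~e & c))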